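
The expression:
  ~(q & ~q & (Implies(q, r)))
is always true.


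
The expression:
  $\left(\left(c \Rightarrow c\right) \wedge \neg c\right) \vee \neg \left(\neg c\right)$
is always true.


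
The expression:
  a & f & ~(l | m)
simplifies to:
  a & f & ~l & ~m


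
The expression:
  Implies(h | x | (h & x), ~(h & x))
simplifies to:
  ~h | ~x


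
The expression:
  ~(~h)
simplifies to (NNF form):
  h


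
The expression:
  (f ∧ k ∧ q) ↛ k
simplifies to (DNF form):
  False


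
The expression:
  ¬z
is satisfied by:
  {z: False}


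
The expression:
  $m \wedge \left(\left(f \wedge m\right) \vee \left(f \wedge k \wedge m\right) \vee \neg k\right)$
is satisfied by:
  {m: True, f: True, k: False}
  {m: True, f: False, k: False}
  {m: True, k: True, f: True}


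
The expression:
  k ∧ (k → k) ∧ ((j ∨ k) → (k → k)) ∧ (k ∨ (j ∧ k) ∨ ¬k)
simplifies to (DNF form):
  k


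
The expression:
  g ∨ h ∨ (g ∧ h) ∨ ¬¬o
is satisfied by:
  {o: True, g: True, h: True}
  {o: True, g: True, h: False}
  {o: True, h: True, g: False}
  {o: True, h: False, g: False}
  {g: True, h: True, o: False}
  {g: True, h: False, o: False}
  {h: True, g: False, o: False}


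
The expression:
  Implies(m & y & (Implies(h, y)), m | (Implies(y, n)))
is always true.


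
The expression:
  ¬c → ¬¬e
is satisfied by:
  {c: True, e: True}
  {c: True, e: False}
  {e: True, c: False}


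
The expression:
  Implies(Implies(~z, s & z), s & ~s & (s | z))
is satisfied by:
  {z: False}


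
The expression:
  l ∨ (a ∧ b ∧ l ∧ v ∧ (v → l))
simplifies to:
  l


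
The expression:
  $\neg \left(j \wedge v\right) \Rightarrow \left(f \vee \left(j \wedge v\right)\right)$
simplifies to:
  $f \vee \left(j \wedge v\right)$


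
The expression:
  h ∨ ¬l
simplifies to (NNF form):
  h ∨ ¬l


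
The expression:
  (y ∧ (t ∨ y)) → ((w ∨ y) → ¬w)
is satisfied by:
  {w: False, y: False}
  {y: True, w: False}
  {w: True, y: False}


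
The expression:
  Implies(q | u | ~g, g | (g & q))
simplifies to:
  g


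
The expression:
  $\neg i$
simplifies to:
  $\neg i$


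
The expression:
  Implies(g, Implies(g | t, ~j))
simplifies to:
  ~g | ~j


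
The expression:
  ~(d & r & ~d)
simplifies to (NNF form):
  True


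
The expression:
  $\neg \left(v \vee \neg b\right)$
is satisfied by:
  {b: True, v: False}


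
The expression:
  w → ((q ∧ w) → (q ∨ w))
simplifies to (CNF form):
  True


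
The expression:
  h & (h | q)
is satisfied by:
  {h: True}


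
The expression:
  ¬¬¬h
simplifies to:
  ¬h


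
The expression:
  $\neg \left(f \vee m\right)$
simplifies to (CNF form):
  $\neg f \wedge \neg m$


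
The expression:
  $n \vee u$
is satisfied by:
  {n: True, u: True}
  {n: True, u: False}
  {u: True, n: False}


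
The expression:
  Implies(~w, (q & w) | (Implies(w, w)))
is always true.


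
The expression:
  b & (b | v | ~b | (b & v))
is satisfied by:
  {b: True}


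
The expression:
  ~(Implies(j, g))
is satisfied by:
  {j: True, g: False}


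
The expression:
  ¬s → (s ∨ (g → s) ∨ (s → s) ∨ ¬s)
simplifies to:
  True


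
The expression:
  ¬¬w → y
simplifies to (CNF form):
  y ∨ ¬w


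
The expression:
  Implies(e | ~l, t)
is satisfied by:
  {t: True, l: True, e: False}
  {t: True, l: False, e: False}
  {t: True, e: True, l: True}
  {t: True, e: True, l: False}
  {l: True, e: False, t: False}


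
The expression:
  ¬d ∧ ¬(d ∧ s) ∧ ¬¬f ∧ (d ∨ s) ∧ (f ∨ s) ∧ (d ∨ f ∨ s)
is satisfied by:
  {s: True, f: True, d: False}


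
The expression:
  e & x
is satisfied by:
  {e: True, x: True}


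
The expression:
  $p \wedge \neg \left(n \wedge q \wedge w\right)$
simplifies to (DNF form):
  $\left(p \wedge \neg n\right) \vee \left(p \wedge \neg q\right) \vee \left(p \wedge \neg w\right)$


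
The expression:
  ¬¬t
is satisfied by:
  {t: True}


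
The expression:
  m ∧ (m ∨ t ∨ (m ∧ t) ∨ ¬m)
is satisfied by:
  {m: True}


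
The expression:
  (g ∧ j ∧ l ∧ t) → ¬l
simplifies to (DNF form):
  ¬g ∨ ¬j ∨ ¬l ∨ ¬t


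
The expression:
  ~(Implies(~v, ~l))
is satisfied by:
  {l: True, v: False}


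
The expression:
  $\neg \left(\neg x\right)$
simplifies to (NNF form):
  $x$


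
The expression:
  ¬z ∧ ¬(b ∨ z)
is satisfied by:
  {z: False, b: False}


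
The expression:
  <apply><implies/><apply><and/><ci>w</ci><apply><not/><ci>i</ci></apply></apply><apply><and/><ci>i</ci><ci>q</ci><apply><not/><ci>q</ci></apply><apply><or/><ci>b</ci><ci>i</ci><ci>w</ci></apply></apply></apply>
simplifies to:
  <apply><or/><ci>i</ci><apply><not/><ci>w</ci></apply></apply>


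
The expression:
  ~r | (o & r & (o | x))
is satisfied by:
  {o: True, r: False}
  {r: False, o: False}
  {r: True, o: True}


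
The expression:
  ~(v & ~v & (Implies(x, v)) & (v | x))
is always true.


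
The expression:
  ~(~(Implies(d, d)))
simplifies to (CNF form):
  True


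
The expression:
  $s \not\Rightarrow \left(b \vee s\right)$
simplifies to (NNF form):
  $\text{False}$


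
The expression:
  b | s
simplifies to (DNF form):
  b | s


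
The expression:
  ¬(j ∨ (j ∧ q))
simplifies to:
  ¬j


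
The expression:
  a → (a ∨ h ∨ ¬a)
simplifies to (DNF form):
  True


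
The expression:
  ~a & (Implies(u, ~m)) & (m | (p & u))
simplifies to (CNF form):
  ~a & (m | p) & (m | u) & (~m | ~u)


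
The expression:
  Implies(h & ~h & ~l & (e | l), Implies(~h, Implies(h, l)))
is always true.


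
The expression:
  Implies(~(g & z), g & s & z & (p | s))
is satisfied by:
  {z: True, g: True}


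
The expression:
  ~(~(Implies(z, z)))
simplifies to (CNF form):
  True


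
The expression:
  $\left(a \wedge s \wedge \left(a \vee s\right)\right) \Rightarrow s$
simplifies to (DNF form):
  $\text{True}$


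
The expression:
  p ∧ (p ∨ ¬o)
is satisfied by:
  {p: True}


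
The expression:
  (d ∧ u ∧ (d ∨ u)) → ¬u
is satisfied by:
  {u: False, d: False}
  {d: True, u: False}
  {u: True, d: False}


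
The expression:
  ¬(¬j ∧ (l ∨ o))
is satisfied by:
  {j: True, o: False, l: False}
  {j: True, l: True, o: False}
  {j: True, o: True, l: False}
  {j: True, l: True, o: True}
  {l: False, o: False, j: False}


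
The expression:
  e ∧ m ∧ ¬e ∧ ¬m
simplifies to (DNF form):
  False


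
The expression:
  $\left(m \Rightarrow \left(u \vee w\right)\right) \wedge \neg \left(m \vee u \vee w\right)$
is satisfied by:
  {u: False, w: False, m: False}


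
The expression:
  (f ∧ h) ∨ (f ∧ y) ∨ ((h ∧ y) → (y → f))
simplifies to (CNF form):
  f ∨ ¬h ∨ ¬y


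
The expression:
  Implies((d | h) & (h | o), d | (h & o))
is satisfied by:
  {d: True, o: True, h: False}
  {d: True, h: False, o: False}
  {o: True, h: False, d: False}
  {o: False, h: False, d: False}
  {d: True, o: True, h: True}
  {d: True, h: True, o: False}
  {o: True, h: True, d: False}


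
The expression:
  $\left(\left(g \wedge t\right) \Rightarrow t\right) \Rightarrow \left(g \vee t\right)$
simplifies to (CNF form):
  $g \vee t$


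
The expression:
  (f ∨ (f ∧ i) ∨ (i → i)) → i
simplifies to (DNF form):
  i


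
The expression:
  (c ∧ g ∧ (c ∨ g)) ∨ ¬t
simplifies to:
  (c ∧ g) ∨ ¬t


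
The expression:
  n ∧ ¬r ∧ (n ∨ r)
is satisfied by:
  {n: True, r: False}


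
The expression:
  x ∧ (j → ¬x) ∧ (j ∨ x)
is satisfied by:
  {x: True, j: False}


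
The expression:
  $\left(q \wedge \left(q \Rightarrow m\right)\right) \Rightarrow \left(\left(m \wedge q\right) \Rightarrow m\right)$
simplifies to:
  $\text{True}$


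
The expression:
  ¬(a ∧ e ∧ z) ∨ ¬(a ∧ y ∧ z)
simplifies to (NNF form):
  ¬a ∨ ¬e ∨ ¬y ∨ ¬z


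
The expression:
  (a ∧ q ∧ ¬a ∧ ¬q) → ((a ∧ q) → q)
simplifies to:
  True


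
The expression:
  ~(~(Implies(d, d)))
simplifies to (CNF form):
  True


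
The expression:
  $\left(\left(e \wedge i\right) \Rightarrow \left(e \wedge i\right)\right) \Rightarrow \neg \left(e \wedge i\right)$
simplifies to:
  $\neg e \vee \neg i$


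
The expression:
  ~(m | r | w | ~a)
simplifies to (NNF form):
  a & ~m & ~r & ~w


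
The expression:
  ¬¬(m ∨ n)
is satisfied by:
  {n: True, m: True}
  {n: True, m: False}
  {m: True, n: False}


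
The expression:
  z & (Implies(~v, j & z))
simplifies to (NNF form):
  z & (j | v)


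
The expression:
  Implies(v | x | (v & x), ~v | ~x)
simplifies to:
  ~v | ~x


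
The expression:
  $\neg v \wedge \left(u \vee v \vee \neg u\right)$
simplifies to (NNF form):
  $\neg v$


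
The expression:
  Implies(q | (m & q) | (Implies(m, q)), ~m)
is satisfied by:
  {m: False, q: False}
  {q: True, m: False}
  {m: True, q: False}


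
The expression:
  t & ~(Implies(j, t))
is never true.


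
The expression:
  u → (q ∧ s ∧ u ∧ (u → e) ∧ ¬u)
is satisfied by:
  {u: False}


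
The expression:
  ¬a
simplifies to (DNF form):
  ¬a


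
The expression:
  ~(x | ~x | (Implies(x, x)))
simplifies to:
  False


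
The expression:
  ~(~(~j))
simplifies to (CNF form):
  ~j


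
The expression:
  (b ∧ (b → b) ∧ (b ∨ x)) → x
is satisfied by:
  {x: True, b: False}
  {b: False, x: False}
  {b: True, x: True}


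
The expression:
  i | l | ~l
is always true.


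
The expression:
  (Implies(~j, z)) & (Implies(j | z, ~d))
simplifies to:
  ~d & (j | z)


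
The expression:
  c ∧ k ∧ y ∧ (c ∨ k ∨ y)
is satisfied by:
  {c: True, y: True, k: True}


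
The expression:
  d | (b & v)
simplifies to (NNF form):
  d | (b & v)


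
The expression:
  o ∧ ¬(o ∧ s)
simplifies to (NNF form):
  o ∧ ¬s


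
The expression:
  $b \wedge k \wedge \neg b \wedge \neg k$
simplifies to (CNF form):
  $\text{False}$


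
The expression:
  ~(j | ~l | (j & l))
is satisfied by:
  {l: True, j: False}


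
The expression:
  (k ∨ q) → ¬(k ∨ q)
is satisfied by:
  {q: False, k: False}


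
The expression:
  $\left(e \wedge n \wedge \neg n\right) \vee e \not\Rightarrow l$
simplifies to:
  $e \wedge \neg l$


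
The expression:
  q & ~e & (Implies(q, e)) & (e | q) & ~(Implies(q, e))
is never true.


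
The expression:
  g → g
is always true.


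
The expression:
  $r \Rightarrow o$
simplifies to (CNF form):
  $o \vee \neg r$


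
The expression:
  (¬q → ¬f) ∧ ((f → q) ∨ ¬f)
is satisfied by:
  {q: True, f: False}
  {f: False, q: False}
  {f: True, q: True}


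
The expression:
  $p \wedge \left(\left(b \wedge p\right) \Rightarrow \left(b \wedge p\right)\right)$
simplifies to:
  $p$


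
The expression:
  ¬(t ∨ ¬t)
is never true.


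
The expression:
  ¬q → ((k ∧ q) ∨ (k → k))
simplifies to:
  True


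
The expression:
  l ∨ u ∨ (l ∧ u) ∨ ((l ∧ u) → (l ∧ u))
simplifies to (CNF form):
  True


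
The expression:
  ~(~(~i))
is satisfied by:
  {i: False}


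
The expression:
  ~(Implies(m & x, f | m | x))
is never true.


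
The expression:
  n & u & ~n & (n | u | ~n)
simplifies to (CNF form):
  False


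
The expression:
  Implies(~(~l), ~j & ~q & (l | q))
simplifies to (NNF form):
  ~l | (~j & ~q)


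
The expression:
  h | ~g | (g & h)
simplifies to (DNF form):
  h | ~g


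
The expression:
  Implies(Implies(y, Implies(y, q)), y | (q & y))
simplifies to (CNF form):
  y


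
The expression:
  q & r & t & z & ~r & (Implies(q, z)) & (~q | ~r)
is never true.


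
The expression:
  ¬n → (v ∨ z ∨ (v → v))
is always true.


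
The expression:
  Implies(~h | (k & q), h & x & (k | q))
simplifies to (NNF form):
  h & (x | ~k | ~q)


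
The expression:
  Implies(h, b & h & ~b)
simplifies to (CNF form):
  ~h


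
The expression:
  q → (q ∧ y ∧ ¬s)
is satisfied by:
  {y: True, s: False, q: False}
  {s: False, q: False, y: False}
  {y: True, s: True, q: False}
  {s: True, y: False, q: False}
  {q: True, y: True, s: False}


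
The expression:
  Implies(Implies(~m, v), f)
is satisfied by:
  {f: True, m: False, v: False}
  {v: True, f: True, m: False}
  {f: True, m: True, v: False}
  {v: True, f: True, m: True}
  {v: False, m: False, f: False}


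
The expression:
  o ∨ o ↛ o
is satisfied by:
  {o: True}


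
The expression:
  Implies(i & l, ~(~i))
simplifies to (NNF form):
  True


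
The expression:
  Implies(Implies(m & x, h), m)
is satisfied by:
  {m: True}


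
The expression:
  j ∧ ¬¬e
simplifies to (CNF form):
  e ∧ j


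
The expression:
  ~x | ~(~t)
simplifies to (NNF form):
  t | ~x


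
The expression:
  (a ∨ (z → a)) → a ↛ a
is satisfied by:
  {z: True, a: False}


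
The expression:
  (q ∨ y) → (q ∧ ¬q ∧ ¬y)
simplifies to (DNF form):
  ¬q ∧ ¬y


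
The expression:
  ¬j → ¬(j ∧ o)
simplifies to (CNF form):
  True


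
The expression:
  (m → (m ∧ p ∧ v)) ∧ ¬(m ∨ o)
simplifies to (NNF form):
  ¬m ∧ ¬o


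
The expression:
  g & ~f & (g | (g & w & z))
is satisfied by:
  {g: True, f: False}


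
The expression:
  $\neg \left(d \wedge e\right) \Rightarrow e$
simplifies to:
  $e$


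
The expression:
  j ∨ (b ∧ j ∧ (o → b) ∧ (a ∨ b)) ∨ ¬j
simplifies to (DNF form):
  True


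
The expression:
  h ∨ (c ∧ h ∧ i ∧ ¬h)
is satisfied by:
  {h: True}


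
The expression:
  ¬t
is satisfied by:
  {t: False}


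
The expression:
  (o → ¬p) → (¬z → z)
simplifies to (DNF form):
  z ∨ (o ∧ p)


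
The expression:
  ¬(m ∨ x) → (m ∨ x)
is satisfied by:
  {x: True, m: True}
  {x: True, m: False}
  {m: True, x: False}


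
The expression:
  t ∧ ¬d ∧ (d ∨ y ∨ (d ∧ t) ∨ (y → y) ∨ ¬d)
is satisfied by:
  {t: True, d: False}


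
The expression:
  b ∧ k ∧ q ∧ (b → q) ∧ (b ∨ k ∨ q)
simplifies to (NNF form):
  b ∧ k ∧ q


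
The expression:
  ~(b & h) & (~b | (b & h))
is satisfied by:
  {b: False}


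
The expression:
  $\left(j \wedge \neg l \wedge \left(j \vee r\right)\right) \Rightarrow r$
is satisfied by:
  {r: True, l: True, j: False}
  {r: True, l: False, j: False}
  {l: True, r: False, j: False}
  {r: False, l: False, j: False}
  {r: True, j: True, l: True}
  {r: True, j: True, l: False}
  {j: True, l: True, r: False}


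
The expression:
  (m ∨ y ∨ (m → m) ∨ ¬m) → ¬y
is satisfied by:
  {y: False}


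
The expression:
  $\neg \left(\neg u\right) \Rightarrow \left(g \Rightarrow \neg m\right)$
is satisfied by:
  {g: False, m: False, u: False}
  {u: True, g: False, m: False}
  {m: True, g: False, u: False}
  {u: True, m: True, g: False}
  {g: True, u: False, m: False}
  {u: True, g: True, m: False}
  {m: True, g: True, u: False}


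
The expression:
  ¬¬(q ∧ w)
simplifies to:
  q ∧ w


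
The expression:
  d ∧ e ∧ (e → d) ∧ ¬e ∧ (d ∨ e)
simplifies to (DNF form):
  False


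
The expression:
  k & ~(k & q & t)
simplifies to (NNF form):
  k & (~q | ~t)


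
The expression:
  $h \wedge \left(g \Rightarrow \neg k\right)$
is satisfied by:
  {h: True, g: False, k: False}
  {h: True, k: True, g: False}
  {h: True, g: True, k: False}


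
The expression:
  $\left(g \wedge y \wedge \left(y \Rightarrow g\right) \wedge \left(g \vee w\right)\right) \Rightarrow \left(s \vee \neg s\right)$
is always true.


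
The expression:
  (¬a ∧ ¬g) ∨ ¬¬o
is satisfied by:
  {o: True, a: False, g: False}
  {o: True, g: True, a: False}
  {o: True, a: True, g: False}
  {o: True, g: True, a: True}
  {g: False, a: False, o: False}


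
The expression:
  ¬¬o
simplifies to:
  o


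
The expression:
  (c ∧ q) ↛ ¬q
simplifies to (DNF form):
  c ∧ q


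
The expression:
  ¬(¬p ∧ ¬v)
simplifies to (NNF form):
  p ∨ v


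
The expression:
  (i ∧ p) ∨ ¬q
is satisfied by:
  {i: True, p: True, q: False}
  {i: True, p: False, q: False}
  {p: True, i: False, q: False}
  {i: False, p: False, q: False}
  {i: True, q: True, p: True}


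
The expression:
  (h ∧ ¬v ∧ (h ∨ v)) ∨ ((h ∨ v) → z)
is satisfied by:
  {z: True, v: False}
  {v: False, z: False}
  {v: True, z: True}


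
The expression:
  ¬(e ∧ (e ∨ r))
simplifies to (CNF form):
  ¬e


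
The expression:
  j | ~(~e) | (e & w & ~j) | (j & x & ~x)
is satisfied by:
  {e: True, j: True}
  {e: True, j: False}
  {j: True, e: False}


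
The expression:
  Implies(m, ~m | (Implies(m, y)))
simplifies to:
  y | ~m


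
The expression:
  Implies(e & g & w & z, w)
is always true.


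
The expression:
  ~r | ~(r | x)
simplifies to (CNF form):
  ~r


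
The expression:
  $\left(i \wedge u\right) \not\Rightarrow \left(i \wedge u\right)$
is never true.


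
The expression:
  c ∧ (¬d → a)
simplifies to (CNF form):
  c ∧ (a ∨ d)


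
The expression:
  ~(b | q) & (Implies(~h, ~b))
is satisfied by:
  {q: False, b: False}


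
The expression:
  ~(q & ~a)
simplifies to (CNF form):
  a | ~q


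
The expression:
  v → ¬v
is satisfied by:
  {v: False}


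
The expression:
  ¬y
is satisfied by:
  {y: False}


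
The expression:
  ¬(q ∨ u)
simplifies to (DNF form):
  ¬q ∧ ¬u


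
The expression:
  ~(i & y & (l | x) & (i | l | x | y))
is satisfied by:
  {l: False, y: False, i: False, x: False}
  {x: True, l: False, y: False, i: False}
  {l: True, x: False, y: False, i: False}
  {x: True, l: True, y: False, i: False}
  {i: True, x: False, l: False, y: False}
  {i: True, x: True, l: False, y: False}
  {i: True, l: True, x: False, y: False}
  {i: True, x: True, l: True, y: False}
  {y: True, i: False, l: False, x: False}
  {y: True, x: True, i: False, l: False}
  {y: True, l: True, i: False, x: False}
  {x: True, y: True, l: True, i: False}
  {y: True, i: True, x: False, l: False}


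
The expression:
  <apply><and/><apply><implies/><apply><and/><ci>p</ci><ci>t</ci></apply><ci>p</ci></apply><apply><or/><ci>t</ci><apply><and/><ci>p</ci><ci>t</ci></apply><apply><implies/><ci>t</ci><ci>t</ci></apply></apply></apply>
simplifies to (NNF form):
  <true/>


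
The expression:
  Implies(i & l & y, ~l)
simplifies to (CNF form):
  ~i | ~l | ~y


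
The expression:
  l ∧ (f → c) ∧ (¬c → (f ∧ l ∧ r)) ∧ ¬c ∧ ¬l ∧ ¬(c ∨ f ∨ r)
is never true.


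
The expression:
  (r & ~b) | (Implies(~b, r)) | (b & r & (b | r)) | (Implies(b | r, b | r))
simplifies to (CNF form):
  True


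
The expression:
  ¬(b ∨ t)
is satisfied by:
  {t: False, b: False}


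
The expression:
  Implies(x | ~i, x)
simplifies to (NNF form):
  i | x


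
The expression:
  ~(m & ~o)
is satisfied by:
  {o: True, m: False}
  {m: False, o: False}
  {m: True, o: True}


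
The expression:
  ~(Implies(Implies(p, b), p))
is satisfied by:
  {p: False}


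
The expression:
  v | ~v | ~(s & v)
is always true.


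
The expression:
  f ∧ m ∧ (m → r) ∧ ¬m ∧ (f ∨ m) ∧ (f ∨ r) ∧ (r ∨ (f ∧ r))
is never true.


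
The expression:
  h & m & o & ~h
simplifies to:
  False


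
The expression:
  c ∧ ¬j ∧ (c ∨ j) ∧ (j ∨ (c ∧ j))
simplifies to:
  False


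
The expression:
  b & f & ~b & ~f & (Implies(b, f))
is never true.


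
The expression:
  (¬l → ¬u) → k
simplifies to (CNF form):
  (k ∨ u) ∧ (k ∨ ¬l)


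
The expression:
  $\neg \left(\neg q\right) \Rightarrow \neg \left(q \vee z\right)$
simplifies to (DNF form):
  $\neg q$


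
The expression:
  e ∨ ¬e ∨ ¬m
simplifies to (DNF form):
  True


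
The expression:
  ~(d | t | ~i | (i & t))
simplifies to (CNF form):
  i & ~d & ~t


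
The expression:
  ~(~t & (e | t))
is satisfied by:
  {t: True, e: False}
  {e: False, t: False}
  {e: True, t: True}


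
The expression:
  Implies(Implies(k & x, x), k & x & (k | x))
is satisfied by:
  {x: True, k: True}


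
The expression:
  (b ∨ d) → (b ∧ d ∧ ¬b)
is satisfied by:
  {d: False, b: False}


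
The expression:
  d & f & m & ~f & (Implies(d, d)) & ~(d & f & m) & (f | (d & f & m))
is never true.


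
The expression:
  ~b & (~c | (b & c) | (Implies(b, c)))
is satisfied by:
  {b: False}


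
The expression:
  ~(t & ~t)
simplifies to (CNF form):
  True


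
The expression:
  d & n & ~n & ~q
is never true.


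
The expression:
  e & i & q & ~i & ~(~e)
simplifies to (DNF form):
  False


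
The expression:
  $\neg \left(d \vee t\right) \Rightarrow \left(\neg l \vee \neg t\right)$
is always true.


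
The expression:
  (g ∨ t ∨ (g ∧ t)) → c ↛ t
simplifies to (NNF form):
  ¬t ∧ (c ∨ ¬g)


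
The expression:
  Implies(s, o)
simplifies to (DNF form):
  o | ~s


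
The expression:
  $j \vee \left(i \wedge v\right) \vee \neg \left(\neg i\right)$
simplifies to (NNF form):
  $i \vee j$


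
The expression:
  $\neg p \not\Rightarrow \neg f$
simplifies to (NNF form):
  $f \wedge \neg p$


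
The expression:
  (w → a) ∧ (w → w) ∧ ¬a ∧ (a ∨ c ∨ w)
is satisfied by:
  {c: True, w: False, a: False}


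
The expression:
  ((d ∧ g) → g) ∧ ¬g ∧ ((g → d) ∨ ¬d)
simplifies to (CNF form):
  ¬g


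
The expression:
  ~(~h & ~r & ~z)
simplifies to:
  h | r | z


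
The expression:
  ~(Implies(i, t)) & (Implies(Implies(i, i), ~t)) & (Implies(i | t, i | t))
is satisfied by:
  {i: True, t: False}


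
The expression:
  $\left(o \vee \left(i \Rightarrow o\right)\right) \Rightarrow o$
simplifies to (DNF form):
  $i \vee o$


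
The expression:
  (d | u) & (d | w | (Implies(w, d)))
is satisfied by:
  {d: True, u: True}
  {d: True, u: False}
  {u: True, d: False}


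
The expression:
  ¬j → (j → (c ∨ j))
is always true.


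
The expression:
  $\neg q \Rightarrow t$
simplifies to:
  $q \vee t$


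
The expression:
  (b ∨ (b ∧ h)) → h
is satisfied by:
  {h: True, b: False}
  {b: False, h: False}
  {b: True, h: True}


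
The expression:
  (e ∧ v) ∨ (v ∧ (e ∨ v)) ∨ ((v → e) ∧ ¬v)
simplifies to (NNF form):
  True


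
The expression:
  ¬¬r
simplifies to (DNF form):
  r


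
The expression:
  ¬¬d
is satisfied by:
  {d: True}


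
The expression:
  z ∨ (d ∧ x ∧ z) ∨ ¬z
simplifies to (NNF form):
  True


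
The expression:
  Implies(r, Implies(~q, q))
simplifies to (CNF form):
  q | ~r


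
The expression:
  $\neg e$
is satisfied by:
  {e: False}


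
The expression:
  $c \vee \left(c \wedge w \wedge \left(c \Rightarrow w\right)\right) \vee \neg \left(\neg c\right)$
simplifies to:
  $c$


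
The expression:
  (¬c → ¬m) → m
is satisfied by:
  {m: True}


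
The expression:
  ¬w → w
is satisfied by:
  {w: True}


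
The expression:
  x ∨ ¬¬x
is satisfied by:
  {x: True}


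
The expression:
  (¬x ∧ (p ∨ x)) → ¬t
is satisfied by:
  {x: True, p: False, t: False}
  {p: False, t: False, x: False}
  {x: True, t: True, p: False}
  {t: True, p: False, x: False}
  {x: True, p: True, t: False}
  {p: True, x: False, t: False}
  {x: True, t: True, p: True}


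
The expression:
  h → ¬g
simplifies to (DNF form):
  ¬g ∨ ¬h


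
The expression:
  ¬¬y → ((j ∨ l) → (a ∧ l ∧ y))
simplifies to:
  (a ∧ l) ∨ (¬j ∧ ¬l) ∨ ¬y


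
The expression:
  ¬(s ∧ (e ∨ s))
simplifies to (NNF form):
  ¬s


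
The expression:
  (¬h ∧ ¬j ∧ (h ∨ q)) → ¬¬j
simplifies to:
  h ∨ j ∨ ¬q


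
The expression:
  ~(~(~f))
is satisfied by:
  {f: False}


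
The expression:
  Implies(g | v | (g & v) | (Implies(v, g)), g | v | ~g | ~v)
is always true.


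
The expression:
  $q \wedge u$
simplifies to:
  $q \wedge u$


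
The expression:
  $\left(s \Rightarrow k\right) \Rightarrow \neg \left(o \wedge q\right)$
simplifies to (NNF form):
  $\left(s \wedge \neg k\right) \vee \neg o \vee \neg q$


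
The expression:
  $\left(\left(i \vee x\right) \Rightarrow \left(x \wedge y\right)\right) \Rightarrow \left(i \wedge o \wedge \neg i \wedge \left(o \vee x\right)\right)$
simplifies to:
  $\left(i \wedge \neg x\right) \vee \left(x \wedge \neg y\right)$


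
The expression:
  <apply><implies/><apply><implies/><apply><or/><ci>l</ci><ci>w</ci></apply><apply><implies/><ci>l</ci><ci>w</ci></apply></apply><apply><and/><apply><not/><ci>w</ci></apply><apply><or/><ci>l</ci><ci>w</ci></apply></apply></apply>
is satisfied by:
  {l: True, w: False}


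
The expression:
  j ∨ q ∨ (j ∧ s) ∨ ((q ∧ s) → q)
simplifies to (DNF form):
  True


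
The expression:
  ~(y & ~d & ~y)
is always true.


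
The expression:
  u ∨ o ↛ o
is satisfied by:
  {u: True}


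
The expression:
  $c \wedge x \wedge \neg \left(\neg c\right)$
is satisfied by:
  {c: True, x: True}


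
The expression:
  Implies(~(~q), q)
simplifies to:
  True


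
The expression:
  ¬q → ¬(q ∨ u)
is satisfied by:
  {q: True, u: False}
  {u: False, q: False}
  {u: True, q: True}


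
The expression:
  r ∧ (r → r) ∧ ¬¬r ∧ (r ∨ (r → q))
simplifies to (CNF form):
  r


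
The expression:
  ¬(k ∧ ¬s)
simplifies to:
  s ∨ ¬k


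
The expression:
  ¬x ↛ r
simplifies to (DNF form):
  r ∨ ¬x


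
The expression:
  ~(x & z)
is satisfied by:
  {z: False, x: False}
  {x: True, z: False}
  {z: True, x: False}


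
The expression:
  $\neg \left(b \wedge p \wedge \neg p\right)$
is always true.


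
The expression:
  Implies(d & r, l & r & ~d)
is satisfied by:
  {d: False, r: False}
  {r: True, d: False}
  {d: True, r: False}


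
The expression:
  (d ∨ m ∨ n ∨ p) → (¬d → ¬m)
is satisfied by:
  {d: True, m: False}
  {m: False, d: False}
  {m: True, d: True}


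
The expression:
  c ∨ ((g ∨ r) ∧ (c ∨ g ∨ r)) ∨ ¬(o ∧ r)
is always true.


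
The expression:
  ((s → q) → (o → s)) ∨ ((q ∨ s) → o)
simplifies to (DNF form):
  True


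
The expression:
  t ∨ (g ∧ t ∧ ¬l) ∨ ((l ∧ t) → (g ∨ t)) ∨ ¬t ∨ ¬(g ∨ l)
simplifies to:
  True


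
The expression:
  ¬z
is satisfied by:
  {z: False}


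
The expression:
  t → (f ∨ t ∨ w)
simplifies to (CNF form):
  True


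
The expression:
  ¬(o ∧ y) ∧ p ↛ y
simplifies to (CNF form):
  p ∧ ¬y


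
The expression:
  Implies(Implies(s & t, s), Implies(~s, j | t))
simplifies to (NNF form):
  j | s | t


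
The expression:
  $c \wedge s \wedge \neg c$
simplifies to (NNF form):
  $\text{False}$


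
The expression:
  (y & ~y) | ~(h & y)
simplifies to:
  ~h | ~y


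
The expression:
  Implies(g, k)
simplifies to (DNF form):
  k | ~g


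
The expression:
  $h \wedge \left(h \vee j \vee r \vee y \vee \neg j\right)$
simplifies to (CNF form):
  $h$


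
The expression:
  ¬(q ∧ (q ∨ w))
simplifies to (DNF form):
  ¬q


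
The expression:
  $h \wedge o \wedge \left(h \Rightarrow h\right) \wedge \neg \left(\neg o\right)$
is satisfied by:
  {h: True, o: True}


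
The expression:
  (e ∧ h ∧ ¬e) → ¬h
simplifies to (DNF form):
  True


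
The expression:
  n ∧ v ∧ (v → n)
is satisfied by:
  {n: True, v: True}


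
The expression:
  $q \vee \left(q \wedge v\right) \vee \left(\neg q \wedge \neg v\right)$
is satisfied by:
  {q: True, v: False}
  {v: False, q: False}
  {v: True, q: True}


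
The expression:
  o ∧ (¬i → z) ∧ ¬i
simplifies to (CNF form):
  o ∧ z ∧ ¬i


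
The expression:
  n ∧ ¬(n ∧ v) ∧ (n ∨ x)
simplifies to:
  n ∧ ¬v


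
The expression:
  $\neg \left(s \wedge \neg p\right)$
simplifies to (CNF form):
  $p \vee \neg s$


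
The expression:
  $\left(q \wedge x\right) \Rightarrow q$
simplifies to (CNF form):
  $\text{True}$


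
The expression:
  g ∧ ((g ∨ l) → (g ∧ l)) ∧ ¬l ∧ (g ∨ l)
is never true.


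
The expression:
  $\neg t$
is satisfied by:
  {t: False}


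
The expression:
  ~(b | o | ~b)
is never true.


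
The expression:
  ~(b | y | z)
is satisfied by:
  {y: False, z: False, b: False}


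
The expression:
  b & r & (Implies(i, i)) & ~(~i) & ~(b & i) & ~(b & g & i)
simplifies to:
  False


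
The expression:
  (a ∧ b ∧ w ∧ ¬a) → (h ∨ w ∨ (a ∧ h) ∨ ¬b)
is always true.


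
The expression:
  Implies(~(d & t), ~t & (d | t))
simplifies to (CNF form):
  d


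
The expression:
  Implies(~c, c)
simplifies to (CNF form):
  c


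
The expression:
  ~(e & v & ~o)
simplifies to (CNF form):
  o | ~e | ~v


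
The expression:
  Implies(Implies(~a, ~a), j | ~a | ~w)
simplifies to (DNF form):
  j | ~a | ~w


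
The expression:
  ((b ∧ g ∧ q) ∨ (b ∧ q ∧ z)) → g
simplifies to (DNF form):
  g ∨ ¬b ∨ ¬q ∨ ¬z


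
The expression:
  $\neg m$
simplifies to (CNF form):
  $\neg m$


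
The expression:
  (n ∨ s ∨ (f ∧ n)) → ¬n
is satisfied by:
  {n: False}


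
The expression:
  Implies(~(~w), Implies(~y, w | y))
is always true.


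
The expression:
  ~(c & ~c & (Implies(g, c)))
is always true.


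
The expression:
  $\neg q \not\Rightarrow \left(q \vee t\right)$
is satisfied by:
  {q: False, t: False}


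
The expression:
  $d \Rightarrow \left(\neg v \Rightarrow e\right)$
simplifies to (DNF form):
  $e \vee v \vee \neg d$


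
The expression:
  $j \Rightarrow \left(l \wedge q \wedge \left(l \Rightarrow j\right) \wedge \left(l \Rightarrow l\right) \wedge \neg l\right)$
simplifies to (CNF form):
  $\neg j$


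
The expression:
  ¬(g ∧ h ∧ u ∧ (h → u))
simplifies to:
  ¬g ∨ ¬h ∨ ¬u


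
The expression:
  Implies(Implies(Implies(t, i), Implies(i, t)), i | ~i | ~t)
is always true.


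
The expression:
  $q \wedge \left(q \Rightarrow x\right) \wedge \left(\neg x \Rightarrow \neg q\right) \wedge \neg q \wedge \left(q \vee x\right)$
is never true.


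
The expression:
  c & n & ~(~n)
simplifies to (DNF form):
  c & n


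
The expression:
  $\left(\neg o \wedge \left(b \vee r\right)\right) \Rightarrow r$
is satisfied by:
  {r: True, o: True, b: False}
  {r: True, o: False, b: False}
  {o: True, r: False, b: False}
  {r: False, o: False, b: False}
  {r: True, b: True, o: True}
  {r: True, b: True, o: False}
  {b: True, o: True, r: False}


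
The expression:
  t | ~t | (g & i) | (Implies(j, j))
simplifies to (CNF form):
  True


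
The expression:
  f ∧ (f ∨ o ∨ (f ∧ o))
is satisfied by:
  {f: True}


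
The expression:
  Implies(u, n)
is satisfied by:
  {n: True, u: False}
  {u: False, n: False}
  {u: True, n: True}


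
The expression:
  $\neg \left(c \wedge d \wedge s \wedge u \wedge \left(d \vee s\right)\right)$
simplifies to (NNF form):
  $\neg c \vee \neg d \vee \neg s \vee \neg u$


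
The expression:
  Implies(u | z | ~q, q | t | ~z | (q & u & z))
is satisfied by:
  {t: True, q: True, z: False}
  {t: True, z: False, q: False}
  {q: True, z: False, t: False}
  {q: False, z: False, t: False}
  {t: True, q: True, z: True}
  {t: True, z: True, q: False}
  {q: True, z: True, t: False}


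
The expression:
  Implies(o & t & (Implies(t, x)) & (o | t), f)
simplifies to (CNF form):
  f | ~o | ~t | ~x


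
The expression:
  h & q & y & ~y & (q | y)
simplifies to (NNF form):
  False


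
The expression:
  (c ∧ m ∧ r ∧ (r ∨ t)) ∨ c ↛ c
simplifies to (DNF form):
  c ∧ m ∧ r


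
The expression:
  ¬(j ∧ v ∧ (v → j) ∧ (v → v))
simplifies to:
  ¬j ∨ ¬v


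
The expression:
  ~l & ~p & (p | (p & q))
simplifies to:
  False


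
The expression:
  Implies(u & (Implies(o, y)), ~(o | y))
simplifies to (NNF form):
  ~u | ~y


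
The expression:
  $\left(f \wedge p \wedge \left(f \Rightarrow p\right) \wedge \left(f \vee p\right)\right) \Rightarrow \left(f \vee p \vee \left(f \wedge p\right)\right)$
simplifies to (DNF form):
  $\text{True}$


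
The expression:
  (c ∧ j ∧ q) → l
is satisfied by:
  {l: True, c: False, q: False, j: False}
  {j: False, c: False, l: False, q: False}
  {j: True, l: True, c: False, q: False}
  {j: True, c: False, l: False, q: False}
  {q: True, l: True, j: False, c: False}
  {q: True, j: False, c: False, l: False}
  {q: True, j: True, l: True, c: False}
  {q: True, j: True, c: False, l: False}
  {l: True, c: True, q: False, j: False}
  {c: True, q: False, l: False, j: False}
  {j: True, c: True, l: True, q: False}
  {j: True, c: True, q: False, l: False}
  {l: True, c: True, q: True, j: False}
  {c: True, q: True, j: False, l: False}
  {j: True, c: True, q: True, l: True}


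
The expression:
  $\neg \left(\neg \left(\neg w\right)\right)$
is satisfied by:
  {w: False}


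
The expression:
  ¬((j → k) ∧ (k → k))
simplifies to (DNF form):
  j ∧ ¬k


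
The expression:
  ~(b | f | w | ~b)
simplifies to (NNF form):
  False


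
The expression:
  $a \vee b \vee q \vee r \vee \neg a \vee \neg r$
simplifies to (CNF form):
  $\text{True}$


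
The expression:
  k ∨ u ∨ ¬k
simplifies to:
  True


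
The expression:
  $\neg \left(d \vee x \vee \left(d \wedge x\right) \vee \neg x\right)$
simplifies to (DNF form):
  $\text{False}$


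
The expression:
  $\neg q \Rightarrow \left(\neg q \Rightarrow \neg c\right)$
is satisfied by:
  {q: True, c: False}
  {c: False, q: False}
  {c: True, q: True}


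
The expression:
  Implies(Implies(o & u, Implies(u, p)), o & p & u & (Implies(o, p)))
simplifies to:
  o & u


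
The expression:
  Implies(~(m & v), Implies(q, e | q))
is always true.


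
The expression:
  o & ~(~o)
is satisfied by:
  {o: True}


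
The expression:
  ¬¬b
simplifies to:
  b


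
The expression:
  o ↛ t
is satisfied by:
  {o: True, t: False}


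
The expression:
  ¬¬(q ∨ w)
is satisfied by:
  {q: True, w: True}
  {q: True, w: False}
  {w: True, q: False}


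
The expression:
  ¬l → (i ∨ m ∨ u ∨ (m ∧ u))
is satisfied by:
  {i: True, m: True, l: True, u: True}
  {i: True, m: True, l: True, u: False}
  {i: True, m: True, u: True, l: False}
  {i: True, m: True, u: False, l: False}
  {i: True, l: True, u: True, m: False}
  {i: True, l: True, u: False, m: False}
  {i: True, l: False, u: True, m: False}
  {i: True, l: False, u: False, m: False}
  {m: True, l: True, u: True, i: False}
  {m: True, l: True, u: False, i: False}
  {m: True, u: True, l: False, i: False}
  {m: True, u: False, l: False, i: False}
  {l: True, u: True, m: False, i: False}
  {l: True, m: False, u: False, i: False}
  {u: True, m: False, l: False, i: False}


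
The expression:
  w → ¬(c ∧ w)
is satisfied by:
  {w: False, c: False}
  {c: True, w: False}
  {w: True, c: False}


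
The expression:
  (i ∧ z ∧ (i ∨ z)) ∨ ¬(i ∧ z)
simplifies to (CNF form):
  True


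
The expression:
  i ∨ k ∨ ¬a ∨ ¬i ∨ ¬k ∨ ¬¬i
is always true.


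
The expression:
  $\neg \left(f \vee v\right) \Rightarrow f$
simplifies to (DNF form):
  $f \vee v$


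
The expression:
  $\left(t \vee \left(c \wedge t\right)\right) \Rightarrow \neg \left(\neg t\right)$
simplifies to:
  $\text{True}$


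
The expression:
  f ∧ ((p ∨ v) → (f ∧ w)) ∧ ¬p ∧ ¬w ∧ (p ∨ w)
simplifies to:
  False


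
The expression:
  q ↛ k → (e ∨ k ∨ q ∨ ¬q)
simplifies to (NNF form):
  True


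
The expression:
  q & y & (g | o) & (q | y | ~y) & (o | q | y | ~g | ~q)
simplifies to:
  q & y & (g | o)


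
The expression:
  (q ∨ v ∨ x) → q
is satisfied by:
  {q: True, v: False, x: False}
  {x: True, q: True, v: False}
  {q: True, v: True, x: False}
  {x: True, q: True, v: True}
  {x: False, v: False, q: False}


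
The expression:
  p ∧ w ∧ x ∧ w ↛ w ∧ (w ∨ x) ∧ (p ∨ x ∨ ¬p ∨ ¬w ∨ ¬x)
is never true.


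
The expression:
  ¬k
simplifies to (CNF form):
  ¬k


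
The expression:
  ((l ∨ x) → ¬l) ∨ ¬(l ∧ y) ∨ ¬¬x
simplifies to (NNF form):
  x ∨ ¬l ∨ ¬y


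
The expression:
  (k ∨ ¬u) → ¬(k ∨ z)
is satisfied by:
  {u: True, k: False, z: False}
  {u: False, k: False, z: False}
  {z: True, u: True, k: False}


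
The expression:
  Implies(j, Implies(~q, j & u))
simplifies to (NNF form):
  q | u | ~j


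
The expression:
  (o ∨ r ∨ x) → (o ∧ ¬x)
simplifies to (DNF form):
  (o ∧ ¬x) ∨ (¬r ∧ ¬x)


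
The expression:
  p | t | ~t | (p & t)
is always true.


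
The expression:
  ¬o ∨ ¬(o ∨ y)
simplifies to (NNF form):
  ¬o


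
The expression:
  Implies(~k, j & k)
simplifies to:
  k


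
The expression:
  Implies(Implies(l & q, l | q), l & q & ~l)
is never true.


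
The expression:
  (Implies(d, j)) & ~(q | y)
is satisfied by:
  {j: True, q: False, y: False, d: False}
  {j: False, q: False, y: False, d: False}
  {d: True, j: True, q: False, y: False}


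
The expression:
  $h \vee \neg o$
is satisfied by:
  {h: True, o: False}
  {o: False, h: False}
  {o: True, h: True}


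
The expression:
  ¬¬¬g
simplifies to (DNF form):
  ¬g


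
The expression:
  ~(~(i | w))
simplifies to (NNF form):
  i | w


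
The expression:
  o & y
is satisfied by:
  {o: True, y: True}


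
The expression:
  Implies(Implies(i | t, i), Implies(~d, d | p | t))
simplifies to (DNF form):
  d | p | t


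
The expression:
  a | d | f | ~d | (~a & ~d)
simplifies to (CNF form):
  True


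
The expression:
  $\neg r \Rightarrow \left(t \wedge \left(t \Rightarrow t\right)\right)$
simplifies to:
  $r \vee t$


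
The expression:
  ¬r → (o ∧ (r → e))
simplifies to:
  o ∨ r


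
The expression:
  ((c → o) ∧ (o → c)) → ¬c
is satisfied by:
  {c: False, o: False}
  {o: True, c: False}
  {c: True, o: False}


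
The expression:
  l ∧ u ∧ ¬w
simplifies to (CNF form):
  l ∧ u ∧ ¬w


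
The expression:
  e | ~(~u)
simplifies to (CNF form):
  e | u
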